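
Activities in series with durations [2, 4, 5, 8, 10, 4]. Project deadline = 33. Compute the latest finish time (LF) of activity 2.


LF(activity 2) = deadline - sum of successor durations
Successors: activities 3 through 6 with durations [5, 8, 10, 4]
Sum of successor durations = 27
LF = 33 - 27 = 6

6


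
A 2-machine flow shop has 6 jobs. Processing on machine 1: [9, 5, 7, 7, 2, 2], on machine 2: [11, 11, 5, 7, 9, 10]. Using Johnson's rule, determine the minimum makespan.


Apply Johnson's rule:
  Group 1 (a <= b): [(5, 2, 9), (6, 2, 10), (2, 5, 11), (4, 7, 7), (1, 9, 11)]
  Group 2 (a > b): [(3, 7, 5)]
Optimal job order: [5, 6, 2, 4, 1, 3]
Schedule:
  Job 5: M1 done at 2, M2 done at 11
  Job 6: M1 done at 4, M2 done at 21
  Job 2: M1 done at 9, M2 done at 32
  Job 4: M1 done at 16, M2 done at 39
  Job 1: M1 done at 25, M2 done at 50
  Job 3: M1 done at 32, M2 done at 55
Makespan = 55

55


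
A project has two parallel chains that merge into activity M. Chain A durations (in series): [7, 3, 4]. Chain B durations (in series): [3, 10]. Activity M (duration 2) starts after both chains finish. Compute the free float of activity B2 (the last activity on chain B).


ES(B2) = sum of predecessors on chain B = 3
EF(B2) = ES + duration = 3 + 10 = 13
Successor of B2 is M. ES(M) = max(sum(A), sum(B)) = max(14, 13) = 14
Free float = ES(successor) - EF(current) = 14 - 13 = 1

1


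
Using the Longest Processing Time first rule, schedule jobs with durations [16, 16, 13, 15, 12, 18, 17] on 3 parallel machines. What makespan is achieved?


Sort jobs in decreasing order (LPT): [18, 17, 16, 16, 15, 13, 12]
Assign each job to the least loaded machine:
  Machine 1: jobs [18, 13, 12], load = 43
  Machine 2: jobs [17, 15], load = 32
  Machine 3: jobs [16, 16], load = 32
Makespan = max load = 43

43


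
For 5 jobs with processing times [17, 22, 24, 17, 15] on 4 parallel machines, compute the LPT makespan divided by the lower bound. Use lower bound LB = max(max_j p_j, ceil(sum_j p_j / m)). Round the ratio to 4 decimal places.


LPT order: [24, 22, 17, 17, 15]
Machine loads after assignment: [24, 22, 32, 17]
LPT makespan = 32
Lower bound = max(max_job, ceil(total/4)) = max(24, 24) = 24
Ratio = 32 / 24 = 1.3333

1.3333


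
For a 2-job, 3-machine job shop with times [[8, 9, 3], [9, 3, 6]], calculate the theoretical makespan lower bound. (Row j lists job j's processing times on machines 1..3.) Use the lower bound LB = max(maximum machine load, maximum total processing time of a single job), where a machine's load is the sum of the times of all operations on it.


Machine loads:
  Machine 1: 8 + 9 = 17
  Machine 2: 9 + 3 = 12
  Machine 3: 3 + 6 = 9
Max machine load = 17
Job totals:
  Job 1: 20
  Job 2: 18
Max job total = 20
Lower bound = max(17, 20) = 20

20


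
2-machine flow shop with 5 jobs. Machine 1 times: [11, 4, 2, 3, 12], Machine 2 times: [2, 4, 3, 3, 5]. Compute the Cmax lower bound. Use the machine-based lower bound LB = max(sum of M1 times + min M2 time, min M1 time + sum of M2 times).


LB1 = sum(M1 times) + min(M2 times) = 32 + 2 = 34
LB2 = min(M1 times) + sum(M2 times) = 2 + 17 = 19
Lower bound = max(LB1, LB2) = max(34, 19) = 34

34


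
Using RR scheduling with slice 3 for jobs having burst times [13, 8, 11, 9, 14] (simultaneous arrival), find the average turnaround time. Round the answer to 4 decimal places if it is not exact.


Time quantum = 3
Execution trace:
  J1 runs 3 units, time = 3
  J2 runs 3 units, time = 6
  J3 runs 3 units, time = 9
  J4 runs 3 units, time = 12
  J5 runs 3 units, time = 15
  J1 runs 3 units, time = 18
  J2 runs 3 units, time = 21
  J3 runs 3 units, time = 24
  J4 runs 3 units, time = 27
  J5 runs 3 units, time = 30
  J1 runs 3 units, time = 33
  J2 runs 2 units, time = 35
  J3 runs 3 units, time = 38
  J4 runs 3 units, time = 41
  J5 runs 3 units, time = 44
  J1 runs 3 units, time = 47
  J3 runs 2 units, time = 49
  J5 runs 3 units, time = 52
  J1 runs 1 units, time = 53
  J5 runs 2 units, time = 55
Finish times: [53, 35, 49, 41, 55]
Average turnaround = 233/5 = 46.6

46.6


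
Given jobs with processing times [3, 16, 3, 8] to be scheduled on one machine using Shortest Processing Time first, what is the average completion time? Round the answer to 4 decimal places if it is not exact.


Sort jobs by processing time (SPT order): [3, 3, 8, 16]
Compute completion times sequentially:
  Job 1: processing = 3, completes at 3
  Job 2: processing = 3, completes at 6
  Job 3: processing = 8, completes at 14
  Job 4: processing = 16, completes at 30
Sum of completion times = 53
Average completion time = 53/4 = 13.25

13.25


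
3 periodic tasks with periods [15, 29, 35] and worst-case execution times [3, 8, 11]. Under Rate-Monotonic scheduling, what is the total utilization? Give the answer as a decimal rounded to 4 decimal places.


Compute individual utilizations (exact fractions):
  Task 1: C/T = 3/15 = 1/5 (approx. 0.2)
  Task 2: C/T = 8/29 (approx. 0.2759)
  Task 3: C/T = 11/35 (approx. 0.3143)
Total utilization U = 1/5 + 8/29 + 11/35 = 802/1015
Rounded to 4 decimal places: U = 0.7901
RM (Liu & Layland) bound for 3 tasks = 0.779763; compare with U = 802/1015 (approx. 0.790148)
bound < U <= 1, so the RM sufficient condition is not met (inconclusive; an exact test such as response-time analysis is needed).

0.7901


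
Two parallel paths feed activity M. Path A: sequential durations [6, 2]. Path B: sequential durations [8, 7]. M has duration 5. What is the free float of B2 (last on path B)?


ES(B2) = sum of predecessors on chain B = 8
EF(B2) = ES + duration = 8 + 7 = 15
Successor of B2 is M. ES(M) = max(sum(A), sum(B)) = max(8, 15) = 15
Free float = ES(successor) - EF(current) = 15 - 15 = 0

0


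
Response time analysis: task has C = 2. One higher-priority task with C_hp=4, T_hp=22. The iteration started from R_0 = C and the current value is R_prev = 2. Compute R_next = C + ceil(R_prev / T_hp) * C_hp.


R_next = C + ceil(R_prev / T_hp) * C_hp
ceil(2 / 22) = ceil(0.0909) = 1
Interference = 1 * 4 = 4
R_next = 2 + 4 = 6

6


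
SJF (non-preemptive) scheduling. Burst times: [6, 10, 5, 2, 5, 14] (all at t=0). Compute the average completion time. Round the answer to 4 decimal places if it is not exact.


SJF order (ascending): [2, 5, 5, 6, 10, 14]
Completion times:
  Job 1: burst=2, C=2
  Job 2: burst=5, C=7
  Job 3: burst=5, C=12
  Job 4: burst=6, C=18
  Job 5: burst=10, C=28
  Job 6: burst=14, C=42
Average completion = 109/6 = 18.1667

18.1667


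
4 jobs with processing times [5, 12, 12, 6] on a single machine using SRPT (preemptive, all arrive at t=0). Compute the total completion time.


Since all jobs arrive at t=0, SRPT equals SPT ordering.
SPT order: [5, 6, 12, 12]
Completion times:
  Job 1: p=5, C=5
  Job 2: p=6, C=11
  Job 3: p=12, C=23
  Job 4: p=12, C=35
Total completion time = 5 + 11 + 23 + 35 = 74

74


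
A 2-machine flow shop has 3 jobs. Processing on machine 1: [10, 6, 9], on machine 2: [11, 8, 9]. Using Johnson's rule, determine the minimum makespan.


Apply Johnson's rule:
  Group 1 (a <= b): [(2, 6, 8), (3, 9, 9), (1, 10, 11)]
  Group 2 (a > b): []
Optimal job order: [2, 3, 1]
Schedule:
  Job 2: M1 done at 6, M2 done at 14
  Job 3: M1 done at 15, M2 done at 24
  Job 1: M1 done at 25, M2 done at 36
Makespan = 36

36


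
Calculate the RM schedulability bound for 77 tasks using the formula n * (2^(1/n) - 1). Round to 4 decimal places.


Compute 2^(1/77) = 1.0090425505
Subtract 1: 1.0090425505 - 1 = 0.0090425505
Multiply by n: 77 * 0.0090425505 = 0.6962763885
Round to 4 dp: 0.6963

0.6963


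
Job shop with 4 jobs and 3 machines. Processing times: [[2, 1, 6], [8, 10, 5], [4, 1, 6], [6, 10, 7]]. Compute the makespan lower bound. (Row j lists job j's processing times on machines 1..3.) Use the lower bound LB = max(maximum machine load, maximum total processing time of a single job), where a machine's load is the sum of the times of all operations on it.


Machine loads:
  Machine 1: 2 + 8 + 4 + 6 = 20
  Machine 2: 1 + 10 + 1 + 10 = 22
  Machine 3: 6 + 5 + 6 + 7 = 24
Max machine load = 24
Job totals:
  Job 1: 9
  Job 2: 23
  Job 3: 11
  Job 4: 23
Max job total = 23
Lower bound = max(24, 23) = 24

24


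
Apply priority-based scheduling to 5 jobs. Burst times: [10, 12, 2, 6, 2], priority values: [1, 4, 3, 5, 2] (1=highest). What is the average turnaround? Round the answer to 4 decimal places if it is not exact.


Sort by priority (ascending = highest first):
Order: [(1, 10), (2, 2), (3, 2), (4, 12), (5, 6)]
Completion times:
  Priority 1, burst=10, C=10
  Priority 2, burst=2, C=12
  Priority 3, burst=2, C=14
  Priority 4, burst=12, C=26
  Priority 5, burst=6, C=32
Average turnaround = 94/5 = 18.8

18.8


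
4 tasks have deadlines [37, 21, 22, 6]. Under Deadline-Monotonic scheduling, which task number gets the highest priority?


Sort tasks by relative deadline (ascending):
  Task 4: deadline = 6
  Task 2: deadline = 21
  Task 3: deadline = 22
  Task 1: deadline = 37
Priority order (highest first): [4, 2, 3, 1]
Highest priority task = 4

4


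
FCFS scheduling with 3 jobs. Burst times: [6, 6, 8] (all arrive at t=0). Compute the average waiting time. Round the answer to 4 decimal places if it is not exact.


FCFS order (as given): [6, 6, 8]
Waiting times:
  Job 1: wait = 0
  Job 2: wait = 6
  Job 3: wait = 12
Sum of waiting times = 18
Average waiting time = 18/3 = 6.0

6.0


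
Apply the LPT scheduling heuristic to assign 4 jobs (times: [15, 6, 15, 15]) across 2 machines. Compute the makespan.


Sort jobs in decreasing order (LPT): [15, 15, 15, 6]
Assign each job to the least loaded machine:
  Machine 1: jobs [15, 15], load = 30
  Machine 2: jobs [15, 6], load = 21
Makespan = max load = 30

30


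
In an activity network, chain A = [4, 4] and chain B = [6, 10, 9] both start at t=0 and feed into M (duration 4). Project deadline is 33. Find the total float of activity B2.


Forward pass: ES(B2) = sum of predecessors on chain B = 6
EF = ES + duration = 6 + 10 = 16
Backward pass: LF(M) = deadline = 33; LS(M) = 33 - 4 = 29
LF(B2) = LS(M) - sum(successors on chain B) = 29 - 9 = 20
LS = LF - duration = 20 - 10 = 10
Total float = LS - ES = 10 - 6 = 4

4


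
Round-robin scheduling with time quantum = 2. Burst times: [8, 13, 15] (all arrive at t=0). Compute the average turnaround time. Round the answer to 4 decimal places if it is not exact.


Time quantum = 2
Execution trace:
  J1 runs 2 units, time = 2
  J2 runs 2 units, time = 4
  J3 runs 2 units, time = 6
  J1 runs 2 units, time = 8
  J2 runs 2 units, time = 10
  J3 runs 2 units, time = 12
  J1 runs 2 units, time = 14
  J2 runs 2 units, time = 16
  J3 runs 2 units, time = 18
  J1 runs 2 units, time = 20
  J2 runs 2 units, time = 22
  J3 runs 2 units, time = 24
  J2 runs 2 units, time = 26
  J3 runs 2 units, time = 28
  J2 runs 2 units, time = 30
  J3 runs 2 units, time = 32
  J2 runs 1 units, time = 33
  J3 runs 2 units, time = 35
  J3 runs 1 units, time = 36
Finish times: [20, 33, 36]
Average turnaround = 89/3 = 29.6667

29.6667


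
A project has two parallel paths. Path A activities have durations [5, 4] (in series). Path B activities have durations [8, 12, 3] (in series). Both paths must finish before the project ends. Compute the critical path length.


Path A total = 5 + 4 = 9
Path B total = 8 + 12 + 3 = 23
Critical path = longest path = max(9, 23) = 23

23


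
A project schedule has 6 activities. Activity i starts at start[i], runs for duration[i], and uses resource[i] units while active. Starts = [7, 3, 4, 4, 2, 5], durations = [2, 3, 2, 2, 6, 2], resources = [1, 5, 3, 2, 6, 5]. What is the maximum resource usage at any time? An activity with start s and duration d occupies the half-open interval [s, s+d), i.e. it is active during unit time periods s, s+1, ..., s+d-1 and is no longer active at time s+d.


Each activity i is active on [start_i, start_i + duration_i).
Compute total resource usage per time slot:
  t=0: active resources = [], total = 0
  t=1: active resources = [], total = 0
  t=2: active resources = [6], total = 6
  t=3: active resources = [5, 6], total = 11
  t=4: active resources = [5, 3, 2, 6], total = 16
  t=5: active resources = [5, 3, 2, 6, 5], total = 21
  t=6: active resources = [6, 5], total = 11
  t=7: active resources = [1, 6], total = 7
  t=8: active resources = [1], total = 1
Peak resource demand = 21

21


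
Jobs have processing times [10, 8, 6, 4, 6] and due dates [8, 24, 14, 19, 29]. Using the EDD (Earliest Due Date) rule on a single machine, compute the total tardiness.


Sort by due date (EDD order): [(10, 8), (6, 14), (4, 19), (8, 24), (6, 29)]
Compute completion times and tardiness:
  Job 1: p=10, d=8, C=10, tardiness=max(0,10-8)=2
  Job 2: p=6, d=14, C=16, tardiness=max(0,16-14)=2
  Job 3: p=4, d=19, C=20, tardiness=max(0,20-19)=1
  Job 4: p=8, d=24, C=28, tardiness=max(0,28-24)=4
  Job 5: p=6, d=29, C=34, tardiness=max(0,34-29)=5
Total tardiness = 14

14


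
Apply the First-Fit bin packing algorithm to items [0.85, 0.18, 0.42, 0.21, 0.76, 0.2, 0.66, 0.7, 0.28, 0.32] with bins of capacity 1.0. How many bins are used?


Place items sequentially using First-Fit:
  Item 0.85 -> new Bin 1
  Item 0.18 -> new Bin 2
  Item 0.42 -> Bin 2 (now 0.6)
  Item 0.21 -> Bin 2 (now 0.81)
  Item 0.76 -> new Bin 3
  Item 0.2 -> Bin 3 (now 0.96)
  Item 0.66 -> new Bin 4
  Item 0.7 -> new Bin 5
  Item 0.28 -> Bin 4 (now 0.94)
  Item 0.32 -> new Bin 6
Total bins used = 6

6


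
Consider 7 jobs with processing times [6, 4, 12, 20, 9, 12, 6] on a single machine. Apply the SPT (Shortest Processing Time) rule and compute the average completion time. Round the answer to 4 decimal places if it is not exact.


Sort jobs by processing time (SPT order): [4, 6, 6, 9, 12, 12, 20]
Compute completion times sequentially:
  Job 1: processing = 4, completes at 4
  Job 2: processing = 6, completes at 10
  Job 3: processing = 6, completes at 16
  Job 4: processing = 9, completes at 25
  Job 5: processing = 12, completes at 37
  Job 6: processing = 12, completes at 49
  Job 7: processing = 20, completes at 69
Sum of completion times = 210
Average completion time = 210/7 = 30.0

30.0


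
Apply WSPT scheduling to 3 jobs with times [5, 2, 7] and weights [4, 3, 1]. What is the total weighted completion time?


Compute p/w ratios and sort ascending (WSPT): [(2, 3), (5, 4), (7, 1)]
Compute weighted completion times:
  Job (p=2,w=3): C=2, w*C=3*2=6
  Job (p=5,w=4): C=7, w*C=4*7=28
  Job (p=7,w=1): C=14, w*C=1*14=14
Total weighted completion time = 48

48


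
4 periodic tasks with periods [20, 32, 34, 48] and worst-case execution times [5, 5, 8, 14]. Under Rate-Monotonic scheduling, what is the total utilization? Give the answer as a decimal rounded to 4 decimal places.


Compute individual utilizations (exact fractions):
  Task 1: C/T = 5/20 = 1/4 (approx. 0.25)
  Task 2: C/T = 5/32 (approx. 0.1563)
  Task 3: C/T = 8/34 = 4/17 (approx. 0.2353)
  Task 4: C/T = 14/48 = 7/24 (approx. 0.2917)
Total utilization U = 1/4 + 5/32 + 4/17 + 7/24 = 1523/1632
Rounded to 4 decimal places: U = 0.9332
RM (Liu & Layland) bound for 4 tasks = 0.756828; compare with U = 1523/1632 (approx. 0.933211)
bound < U <= 1, so the RM sufficient condition is not met (inconclusive; an exact test such as response-time analysis is needed).

0.9332


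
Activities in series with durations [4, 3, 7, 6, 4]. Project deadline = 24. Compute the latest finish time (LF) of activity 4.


LF(activity 4) = deadline - sum of successor durations
Successors: activities 5 through 5 with durations [4]
Sum of successor durations = 4
LF = 24 - 4 = 20

20


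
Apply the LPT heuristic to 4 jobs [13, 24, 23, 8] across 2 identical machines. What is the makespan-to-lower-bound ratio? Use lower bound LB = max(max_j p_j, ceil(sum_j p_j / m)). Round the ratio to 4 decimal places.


LPT order: [24, 23, 13, 8]
Machine loads after assignment: [32, 36]
LPT makespan = 36
Lower bound = max(max_job, ceil(total/2)) = max(24, 34) = 34
Ratio = 36 / 34 = 1.0588

1.0588


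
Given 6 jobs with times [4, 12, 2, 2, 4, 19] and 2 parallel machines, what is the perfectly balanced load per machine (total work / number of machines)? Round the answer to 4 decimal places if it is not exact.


Total processing time = 4 + 12 + 2 + 2 + 4 + 19 = 43
Number of machines = 2
Ideal balanced load = 43 / 2 = 21.5

21.5


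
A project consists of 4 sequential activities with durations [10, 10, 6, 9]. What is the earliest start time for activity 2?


Activity 2 starts after activities 1 through 1 complete.
Predecessor durations: [10]
ES = 10 = 10

10


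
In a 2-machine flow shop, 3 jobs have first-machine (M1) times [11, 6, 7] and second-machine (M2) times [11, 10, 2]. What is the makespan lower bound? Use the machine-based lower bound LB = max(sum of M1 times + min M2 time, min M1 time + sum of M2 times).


LB1 = sum(M1 times) + min(M2 times) = 24 + 2 = 26
LB2 = min(M1 times) + sum(M2 times) = 6 + 23 = 29
Lower bound = max(LB1, LB2) = max(26, 29) = 29

29


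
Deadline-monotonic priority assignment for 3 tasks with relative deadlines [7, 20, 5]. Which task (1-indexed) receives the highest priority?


Sort tasks by relative deadline (ascending):
  Task 3: deadline = 5
  Task 1: deadline = 7
  Task 2: deadline = 20
Priority order (highest first): [3, 1, 2]
Highest priority task = 3

3


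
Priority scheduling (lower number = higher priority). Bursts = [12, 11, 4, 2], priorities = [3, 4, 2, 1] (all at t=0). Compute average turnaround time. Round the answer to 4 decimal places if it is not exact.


Sort by priority (ascending = highest first):
Order: [(1, 2), (2, 4), (3, 12), (4, 11)]
Completion times:
  Priority 1, burst=2, C=2
  Priority 2, burst=4, C=6
  Priority 3, burst=12, C=18
  Priority 4, burst=11, C=29
Average turnaround = 55/4 = 13.75

13.75


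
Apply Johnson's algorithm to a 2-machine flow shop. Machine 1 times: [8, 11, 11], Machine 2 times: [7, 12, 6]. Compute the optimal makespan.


Apply Johnson's rule:
  Group 1 (a <= b): [(2, 11, 12)]
  Group 2 (a > b): [(1, 8, 7), (3, 11, 6)]
Optimal job order: [2, 1, 3]
Schedule:
  Job 2: M1 done at 11, M2 done at 23
  Job 1: M1 done at 19, M2 done at 30
  Job 3: M1 done at 30, M2 done at 36
Makespan = 36

36


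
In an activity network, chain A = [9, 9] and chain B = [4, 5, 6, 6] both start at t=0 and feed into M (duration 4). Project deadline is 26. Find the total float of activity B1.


Forward pass: ES(B1) = sum of predecessors on chain B = 0
EF = ES + duration = 0 + 4 = 4
Backward pass: LF(M) = deadline = 26; LS(M) = 26 - 4 = 22
LF(B1) = LS(M) - sum(successors on chain B) = 22 - 17 = 5
LS = LF - duration = 5 - 4 = 1
Total float = LS - ES = 1 - 0 = 1

1


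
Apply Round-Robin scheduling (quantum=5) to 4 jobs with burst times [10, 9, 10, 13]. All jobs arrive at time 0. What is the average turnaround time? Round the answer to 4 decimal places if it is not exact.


Time quantum = 5
Execution trace:
  J1 runs 5 units, time = 5
  J2 runs 5 units, time = 10
  J3 runs 5 units, time = 15
  J4 runs 5 units, time = 20
  J1 runs 5 units, time = 25
  J2 runs 4 units, time = 29
  J3 runs 5 units, time = 34
  J4 runs 5 units, time = 39
  J4 runs 3 units, time = 42
Finish times: [25, 29, 34, 42]
Average turnaround = 130/4 = 32.5

32.5


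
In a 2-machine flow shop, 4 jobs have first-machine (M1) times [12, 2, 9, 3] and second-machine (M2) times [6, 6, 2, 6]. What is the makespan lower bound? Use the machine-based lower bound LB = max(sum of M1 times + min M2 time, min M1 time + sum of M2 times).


LB1 = sum(M1 times) + min(M2 times) = 26 + 2 = 28
LB2 = min(M1 times) + sum(M2 times) = 2 + 20 = 22
Lower bound = max(LB1, LB2) = max(28, 22) = 28

28


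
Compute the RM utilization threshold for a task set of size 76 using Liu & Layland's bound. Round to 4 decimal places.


Compute 2^(1/76) = 1.0091620748
Subtract 1: 1.0091620748 - 1 = 0.0091620748
Multiply by n: 76 * 0.0091620748 = 0.6963176848
Round to 4 dp: 0.6963

0.6963


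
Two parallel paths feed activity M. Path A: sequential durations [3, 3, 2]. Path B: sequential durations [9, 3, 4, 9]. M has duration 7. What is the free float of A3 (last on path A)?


ES(A3) = sum of predecessors on chain A = 6
EF(A3) = ES + duration = 6 + 2 = 8
Successor of A3 is M. ES(M) = max(sum(A), sum(B)) = max(8, 25) = 25
Free float = ES(successor) - EF(current) = 25 - 8 = 17

17


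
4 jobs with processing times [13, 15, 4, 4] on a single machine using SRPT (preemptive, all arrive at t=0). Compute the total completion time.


Since all jobs arrive at t=0, SRPT equals SPT ordering.
SPT order: [4, 4, 13, 15]
Completion times:
  Job 1: p=4, C=4
  Job 2: p=4, C=8
  Job 3: p=13, C=21
  Job 4: p=15, C=36
Total completion time = 4 + 8 + 21 + 36 = 69

69


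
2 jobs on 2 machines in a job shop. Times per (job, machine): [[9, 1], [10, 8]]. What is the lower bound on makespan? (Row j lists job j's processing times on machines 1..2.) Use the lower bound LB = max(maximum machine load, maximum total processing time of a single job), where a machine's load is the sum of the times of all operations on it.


Machine loads:
  Machine 1: 9 + 10 = 19
  Machine 2: 1 + 8 = 9
Max machine load = 19
Job totals:
  Job 1: 10
  Job 2: 18
Max job total = 18
Lower bound = max(19, 18) = 19

19


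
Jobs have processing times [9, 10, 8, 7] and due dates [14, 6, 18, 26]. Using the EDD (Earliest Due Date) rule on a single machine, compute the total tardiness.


Sort by due date (EDD order): [(10, 6), (9, 14), (8, 18), (7, 26)]
Compute completion times and tardiness:
  Job 1: p=10, d=6, C=10, tardiness=max(0,10-6)=4
  Job 2: p=9, d=14, C=19, tardiness=max(0,19-14)=5
  Job 3: p=8, d=18, C=27, tardiness=max(0,27-18)=9
  Job 4: p=7, d=26, C=34, tardiness=max(0,34-26)=8
Total tardiness = 26

26


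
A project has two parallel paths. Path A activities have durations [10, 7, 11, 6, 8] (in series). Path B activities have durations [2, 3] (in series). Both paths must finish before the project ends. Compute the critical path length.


Path A total = 10 + 7 + 11 + 6 + 8 = 42
Path B total = 2 + 3 = 5
Critical path = longest path = max(42, 5) = 42

42


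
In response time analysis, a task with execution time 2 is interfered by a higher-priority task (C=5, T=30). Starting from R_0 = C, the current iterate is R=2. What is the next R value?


R_next = C + ceil(R_prev / T_hp) * C_hp
ceil(2 / 30) = ceil(0.0667) = 1
Interference = 1 * 5 = 5
R_next = 2 + 5 = 7

7


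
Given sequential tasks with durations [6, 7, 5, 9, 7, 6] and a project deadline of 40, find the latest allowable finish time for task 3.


LF(activity 3) = deadline - sum of successor durations
Successors: activities 4 through 6 with durations [9, 7, 6]
Sum of successor durations = 22
LF = 40 - 22 = 18

18


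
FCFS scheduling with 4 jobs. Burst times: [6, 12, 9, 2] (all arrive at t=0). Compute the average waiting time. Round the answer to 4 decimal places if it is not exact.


FCFS order (as given): [6, 12, 9, 2]
Waiting times:
  Job 1: wait = 0
  Job 2: wait = 6
  Job 3: wait = 18
  Job 4: wait = 27
Sum of waiting times = 51
Average waiting time = 51/4 = 12.75

12.75


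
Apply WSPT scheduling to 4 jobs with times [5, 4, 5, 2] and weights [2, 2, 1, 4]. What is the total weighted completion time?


Compute p/w ratios and sort ascending (WSPT): [(2, 4), (4, 2), (5, 2), (5, 1)]
Compute weighted completion times:
  Job (p=2,w=4): C=2, w*C=4*2=8
  Job (p=4,w=2): C=6, w*C=2*6=12
  Job (p=5,w=2): C=11, w*C=2*11=22
  Job (p=5,w=1): C=16, w*C=1*16=16
Total weighted completion time = 58

58


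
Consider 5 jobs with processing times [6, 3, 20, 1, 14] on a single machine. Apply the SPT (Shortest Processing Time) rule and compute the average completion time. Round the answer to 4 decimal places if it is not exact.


Sort jobs by processing time (SPT order): [1, 3, 6, 14, 20]
Compute completion times sequentially:
  Job 1: processing = 1, completes at 1
  Job 2: processing = 3, completes at 4
  Job 3: processing = 6, completes at 10
  Job 4: processing = 14, completes at 24
  Job 5: processing = 20, completes at 44
Sum of completion times = 83
Average completion time = 83/5 = 16.6

16.6


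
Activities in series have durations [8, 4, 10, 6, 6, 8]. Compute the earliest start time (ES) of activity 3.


Activity 3 starts after activities 1 through 2 complete.
Predecessor durations: [8, 4]
ES = 8 + 4 = 12

12


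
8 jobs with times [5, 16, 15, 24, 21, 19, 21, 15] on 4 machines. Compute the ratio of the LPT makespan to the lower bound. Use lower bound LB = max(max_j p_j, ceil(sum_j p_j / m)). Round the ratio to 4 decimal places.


LPT order: [24, 21, 21, 19, 16, 15, 15, 5]
Machine loads after assignment: [29, 36, 36, 35]
LPT makespan = 36
Lower bound = max(max_job, ceil(total/4)) = max(24, 34) = 34
Ratio = 36 / 34 = 1.0588

1.0588


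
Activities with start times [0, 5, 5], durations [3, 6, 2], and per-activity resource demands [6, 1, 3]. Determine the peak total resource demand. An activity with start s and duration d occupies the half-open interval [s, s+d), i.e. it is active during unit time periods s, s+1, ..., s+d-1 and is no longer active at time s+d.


Each activity i is active on [start_i, start_i + duration_i).
Compute total resource usage per time slot:
  t=0: active resources = [6], total = 6
  t=1: active resources = [6], total = 6
  t=2: active resources = [6], total = 6
  t=3: active resources = [], total = 0
  t=4: active resources = [], total = 0
  t=5: active resources = [1, 3], total = 4
  t=6: active resources = [1, 3], total = 4
  t=7: active resources = [1], total = 1
  t=8: active resources = [1], total = 1
  t=9: active resources = [1], total = 1
  t=10: active resources = [1], total = 1
Peak resource demand = 6

6


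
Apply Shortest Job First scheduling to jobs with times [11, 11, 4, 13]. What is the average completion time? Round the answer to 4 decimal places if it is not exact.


SJF order (ascending): [4, 11, 11, 13]
Completion times:
  Job 1: burst=4, C=4
  Job 2: burst=11, C=15
  Job 3: burst=11, C=26
  Job 4: burst=13, C=39
Average completion = 84/4 = 21.0

21.0


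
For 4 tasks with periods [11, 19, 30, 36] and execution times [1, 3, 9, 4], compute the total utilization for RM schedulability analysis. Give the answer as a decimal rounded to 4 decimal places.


Compute individual utilizations (exact fractions):
  Task 1: C/T = 1/11 (approx. 0.0909)
  Task 2: C/T = 3/19 (approx. 0.1579)
  Task 3: C/T = 9/30 = 3/10 (approx. 0.3)
  Task 4: C/T = 4/36 = 1/9 (approx. 0.1111)
Total utilization U = 1/11 + 3/19 + 3/10 + 1/9 = 12413/18810
Rounded to 4 decimal places: U = 0.6599
RM (Liu & Layland) bound for 4 tasks = 0.756828; compare with U = 12413/18810 (approx. 0.659915)
U <= bound, so schedulable by RM sufficient condition.

0.6599


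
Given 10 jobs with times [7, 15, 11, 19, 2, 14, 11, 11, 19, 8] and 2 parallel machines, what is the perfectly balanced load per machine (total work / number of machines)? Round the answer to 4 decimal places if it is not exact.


Total processing time = 7 + 15 + 11 + 19 + 2 + 14 + 11 + 11 + 19 + 8 = 117
Number of machines = 2
Ideal balanced load = 117 / 2 = 58.5

58.5


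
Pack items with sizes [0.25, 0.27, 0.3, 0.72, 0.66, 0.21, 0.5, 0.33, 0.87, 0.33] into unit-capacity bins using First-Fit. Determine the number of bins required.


Place items sequentially using First-Fit:
  Item 0.25 -> new Bin 1
  Item 0.27 -> Bin 1 (now 0.52)
  Item 0.3 -> Bin 1 (now 0.82)
  Item 0.72 -> new Bin 2
  Item 0.66 -> new Bin 3
  Item 0.21 -> Bin 2 (now 0.93)
  Item 0.5 -> new Bin 4
  Item 0.33 -> Bin 3 (now 0.99)
  Item 0.87 -> new Bin 5
  Item 0.33 -> Bin 4 (now 0.83)
Total bins used = 5

5


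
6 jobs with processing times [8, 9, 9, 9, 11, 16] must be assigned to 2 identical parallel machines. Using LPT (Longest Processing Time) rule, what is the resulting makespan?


Sort jobs in decreasing order (LPT): [16, 11, 9, 9, 9, 8]
Assign each job to the least loaded machine:
  Machine 1: jobs [16, 9, 8], load = 33
  Machine 2: jobs [11, 9, 9], load = 29
Makespan = max load = 33

33


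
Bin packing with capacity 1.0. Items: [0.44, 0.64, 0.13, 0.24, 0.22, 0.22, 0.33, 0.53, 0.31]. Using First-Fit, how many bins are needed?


Place items sequentially using First-Fit:
  Item 0.44 -> new Bin 1
  Item 0.64 -> new Bin 2
  Item 0.13 -> Bin 1 (now 0.57)
  Item 0.24 -> Bin 1 (now 0.81)
  Item 0.22 -> Bin 2 (now 0.86)
  Item 0.22 -> new Bin 3
  Item 0.33 -> Bin 3 (now 0.55)
  Item 0.53 -> new Bin 4
  Item 0.31 -> Bin 3 (now 0.86)
Total bins used = 4

4


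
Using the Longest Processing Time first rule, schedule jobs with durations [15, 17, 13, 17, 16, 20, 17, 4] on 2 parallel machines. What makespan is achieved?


Sort jobs in decreasing order (LPT): [20, 17, 17, 17, 16, 15, 13, 4]
Assign each job to the least loaded machine:
  Machine 1: jobs [20, 17, 15, 4], load = 56
  Machine 2: jobs [17, 17, 16, 13], load = 63
Makespan = max load = 63

63


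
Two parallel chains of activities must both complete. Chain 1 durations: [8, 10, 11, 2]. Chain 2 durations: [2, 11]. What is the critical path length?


Path A total = 8 + 10 + 11 + 2 = 31
Path B total = 2 + 11 = 13
Critical path = longest path = max(31, 13) = 31

31


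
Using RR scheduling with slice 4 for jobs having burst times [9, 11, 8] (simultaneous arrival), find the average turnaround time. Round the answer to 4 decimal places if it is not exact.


Time quantum = 4
Execution trace:
  J1 runs 4 units, time = 4
  J2 runs 4 units, time = 8
  J3 runs 4 units, time = 12
  J1 runs 4 units, time = 16
  J2 runs 4 units, time = 20
  J3 runs 4 units, time = 24
  J1 runs 1 units, time = 25
  J2 runs 3 units, time = 28
Finish times: [25, 28, 24]
Average turnaround = 77/3 = 25.6667

25.6667


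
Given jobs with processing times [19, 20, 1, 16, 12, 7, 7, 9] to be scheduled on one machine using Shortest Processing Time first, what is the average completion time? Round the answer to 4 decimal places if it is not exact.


Sort jobs by processing time (SPT order): [1, 7, 7, 9, 12, 16, 19, 20]
Compute completion times sequentially:
  Job 1: processing = 1, completes at 1
  Job 2: processing = 7, completes at 8
  Job 3: processing = 7, completes at 15
  Job 4: processing = 9, completes at 24
  Job 5: processing = 12, completes at 36
  Job 6: processing = 16, completes at 52
  Job 7: processing = 19, completes at 71
  Job 8: processing = 20, completes at 91
Sum of completion times = 298
Average completion time = 298/8 = 37.25

37.25


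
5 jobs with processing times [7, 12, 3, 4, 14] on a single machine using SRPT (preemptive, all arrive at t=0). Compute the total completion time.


Since all jobs arrive at t=0, SRPT equals SPT ordering.
SPT order: [3, 4, 7, 12, 14]
Completion times:
  Job 1: p=3, C=3
  Job 2: p=4, C=7
  Job 3: p=7, C=14
  Job 4: p=12, C=26
  Job 5: p=14, C=40
Total completion time = 3 + 7 + 14 + 26 + 40 = 90

90


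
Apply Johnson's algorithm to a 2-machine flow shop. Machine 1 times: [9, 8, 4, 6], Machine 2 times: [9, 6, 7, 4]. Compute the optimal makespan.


Apply Johnson's rule:
  Group 1 (a <= b): [(3, 4, 7), (1, 9, 9)]
  Group 2 (a > b): [(2, 8, 6), (4, 6, 4)]
Optimal job order: [3, 1, 2, 4]
Schedule:
  Job 3: M1 done at 4, M2 done at 11
  Job 1: M1 done at 13, M2 done at 22
  Job 2: M1 done at 21, M2 done at 28
  Job 4: M1 done at 27, M2 done at 32
Makespan = 32

32


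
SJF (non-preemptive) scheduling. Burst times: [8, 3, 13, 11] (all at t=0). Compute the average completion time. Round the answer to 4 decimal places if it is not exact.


SJF order (ascending): [3, 8, 11, 13]
Completion times:
  Job 1: burst=3, C=3
  Job 2: burst=8, C=11
  Job 3: burst=11, C=22
  Job 4: burst=13, C=35
Average completion = 71/4 = 17.75

17.75


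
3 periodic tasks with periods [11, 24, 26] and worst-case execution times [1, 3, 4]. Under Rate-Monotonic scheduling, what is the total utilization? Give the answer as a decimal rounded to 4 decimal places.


Compute individual utilizations (exact fractions):
  Task 1: C/T = 1/11 (approx. 0.0909)
  Task 2: C/T = 3/24 = 1/8 (approx. 0.125)
  Task 3: C/T = 4/26 = 2/13 (approx. 0.1538)
Total utilization U = 1/11 + 1/8 + 2/13 = 423/1144
Rounded to 4 decimal places: U = 0.3698
RM (Liu & Layland) bound for 3 tasks = 0.779763; compare with U = 423/1144 (approx. 0.369755)
U <= bound, so schedulable by RM sufficient condition.

0.3698


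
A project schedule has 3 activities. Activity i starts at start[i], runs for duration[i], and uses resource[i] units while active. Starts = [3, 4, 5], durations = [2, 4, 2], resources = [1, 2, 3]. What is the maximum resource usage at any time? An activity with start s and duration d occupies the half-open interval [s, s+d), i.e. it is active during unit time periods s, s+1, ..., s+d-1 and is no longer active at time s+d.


Each activity i is active on [start_i, start_i + duration_i).
Compute total resource usage per time slot:
  t=0: active resources = [], total = 0
  t=1: active resources = [], total = 0
  t=2: active resources = [], total = 0
  t=3: active resources = [1], total = 1
  t=4: active resources = [1, 2], total = 3
  t=5: active resources = [2, 3], total = 5
  t=6: active resources = [2, 3], total = 5
  t=7: active resources = [2], total = 2
Peak resource demand = 5

5


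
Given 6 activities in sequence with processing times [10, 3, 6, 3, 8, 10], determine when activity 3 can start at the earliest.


Activity 3 starts after activities 1 through 2 complete.
Predecessor durations: [10, 3]
ES = 10 + 3 = 13

13


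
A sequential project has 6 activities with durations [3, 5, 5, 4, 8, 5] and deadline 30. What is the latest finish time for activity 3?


LF(activity 3) = deadline - sum of successor durations
Successors: activities 4 through 6 with durations [4, 8, 5]
Sum of successor durations = 17
LF = 30 - 17 = 13

13


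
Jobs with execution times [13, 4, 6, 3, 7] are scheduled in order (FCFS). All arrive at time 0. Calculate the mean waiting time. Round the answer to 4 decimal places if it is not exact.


FCFS order (as given): [13, 4, 6, 3, 7]
Waiting times:
  Job 1: wait = 0
  Job 2: wait = 13
  Job 3: wait = 17
  Job 4: wait = 23
  Job 5: wait = 26
Sum of waiting times = 79
Average waiting time = 79/5 = 15.8

15.8


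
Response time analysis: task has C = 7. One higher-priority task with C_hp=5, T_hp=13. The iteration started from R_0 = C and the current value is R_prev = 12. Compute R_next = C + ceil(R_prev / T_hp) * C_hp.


R_next = C + ceil(R_prev / T_hp) * C_hp
ceil(12 / 13) = ceil(0.9231) = 1
Interference = 1 * 5 = 5
R_next = 7 + 5 = 12
R_next = R_prev, so the iteration has converged (response time = 12).

12


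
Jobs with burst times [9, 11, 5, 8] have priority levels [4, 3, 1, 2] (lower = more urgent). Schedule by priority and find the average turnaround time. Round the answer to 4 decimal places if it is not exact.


Sort by priority (ascending = highest first):
Order: [(1, 5), (2, 8), (3, 11), (4, 9)]
Completion times:
  Priority 1, burst=5, C=5
  Priority 2, burst=8, C=13
  Priority 3, burst=11, C=24
  Priority 4, burst=9, C=33
Average turnaround = 75/4 = 18.75

18.75


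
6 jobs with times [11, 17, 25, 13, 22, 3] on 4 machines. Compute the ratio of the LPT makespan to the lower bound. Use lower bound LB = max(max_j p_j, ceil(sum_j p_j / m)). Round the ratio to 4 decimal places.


LPT order: [25, 22, 17, 13, 11, 3]
Machine loads after assignment: [25, 22, 20, 24]
LPT makespan = 25
Lower bound = max(max_job, ceil(total/4)) = max(25, 23) = 25
Ratio = 25 / 25 = 1.0

1.0


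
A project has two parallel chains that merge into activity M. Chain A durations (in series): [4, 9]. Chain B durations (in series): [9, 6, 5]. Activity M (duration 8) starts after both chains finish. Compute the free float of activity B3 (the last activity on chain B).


ES(B3) = sum of predecessors on chain B = 15
EF(B3) = ES + duration = 15 + 5 = 20
Successor of B3 is M. ES(M) = max(sum(A), sum(B)) = max(13, 20) = 20
Free float = ES(successor) - EF(current) = 20 - 20 = 0

0


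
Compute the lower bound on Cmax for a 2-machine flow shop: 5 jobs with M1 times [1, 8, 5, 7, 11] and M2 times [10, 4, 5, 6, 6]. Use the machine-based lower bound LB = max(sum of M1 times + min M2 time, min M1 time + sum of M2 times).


LB1 = sum(M1 times) + min(M2 times) = 32 + 4 = 36
LB2 = min(M1 times) + sum(M2 times) = 1 + 31 = 32
Lower bound = max(LB1, LB2) = max(36, 32) = 36

36


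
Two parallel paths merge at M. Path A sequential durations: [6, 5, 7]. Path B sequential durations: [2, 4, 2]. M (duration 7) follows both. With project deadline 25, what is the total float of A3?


Forward pass: ES(A3) = sum of predecessors on chain A = 11
EF = ES + duration = 11 + 7 = 18
Backward pass: LF(M) = deadline = 25; LS(M) = 25 - 7 = 18
LF(A3) = LS(M) - sum(successors on chain A) = 18 - 0 = 18
LS = LF - duration = 18 - 7 = 11
Total float = LS - ES = 11 - 11 = 0

0


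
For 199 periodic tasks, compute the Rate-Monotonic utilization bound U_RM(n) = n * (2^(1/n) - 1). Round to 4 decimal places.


Compute 2^(1/199) = 1.0034892249
Subtract 1: 1.0034892249 - 1 = 0.0034892249
Multiply by n: 199 * 0.0034892249 = 0.6943557551
Round to 4 dp: 0.6944

0.6944


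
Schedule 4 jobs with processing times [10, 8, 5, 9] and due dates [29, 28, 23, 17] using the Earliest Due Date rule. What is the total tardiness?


Sort by due date (EDD order): [(9, 17), (5, 23), (8, 28), (10, 29)]
Compute completion times and tardiness:
  Job 1: p=9, d=17, C=9, tardiness=max(0,9-17)=0
  Job 2: p=5, d=23, C=14, tardiness=max(0,14-23)=0
  Job 3: p=8, d=28, C=22, tardiness=max(0,22-28)=0
  Job 4: p=10, d=29, C=32, tardiness=max(0,32-29)=3
Total tardiness = 3

3


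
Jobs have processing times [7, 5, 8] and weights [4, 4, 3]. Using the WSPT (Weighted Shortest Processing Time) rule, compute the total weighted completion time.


Compute p/w ratios and sort ascending (WSPT): [(5, 4), (7, 4), (8, 3)]
Compute weighted completion times:
  Job (p=5,w=4): C=5, w*C=4*5=20
  Job (p=7,w=4): C=12, w*C=4*12=48
  Job (p=8,w=3): C=20, w*C=3*20=60
Total weighted completion time = 128

128


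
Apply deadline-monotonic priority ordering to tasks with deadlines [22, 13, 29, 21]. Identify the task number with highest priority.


Sort tasks by relative deadline (ascending):
  Task 2: deadline = 13
  Task 4: deadline = 21
  Task 1: deadline = 22
  Task 3: deadline = 29
Priority order (highest first): [2, 4, 1, 3]
Highest priority task = 2

2


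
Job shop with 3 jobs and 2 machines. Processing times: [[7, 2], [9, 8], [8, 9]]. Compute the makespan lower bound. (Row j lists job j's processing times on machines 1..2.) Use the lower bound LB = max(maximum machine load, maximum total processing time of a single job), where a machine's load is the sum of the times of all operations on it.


Machine loads:
  Machine 1: 7 + 9 + 8 = 24
  Machine 2: 2 + 8 + 9 = 19
Max machine load = 24
Job totals:
  Job 1: 9
  Job 2: 17
  Job 3: 17
Max job total = 17
Lower bound = max(24, 17) = 24

24


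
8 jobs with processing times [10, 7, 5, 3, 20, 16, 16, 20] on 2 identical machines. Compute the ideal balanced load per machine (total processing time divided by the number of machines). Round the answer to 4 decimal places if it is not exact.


Total processing time = 10 + 7 + 5 + 3 + 20 + 16 + 16 + 20 = 97
Number of machines = 2
Ideal balanced load = 97 / 2 = 48.5

48.5


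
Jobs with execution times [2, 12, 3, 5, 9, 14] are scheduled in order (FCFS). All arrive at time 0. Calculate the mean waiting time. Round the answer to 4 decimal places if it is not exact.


FCFS order (as given): [2, 12, 3, 5, 9, 14]
Waiting times:
  Job 1: wait = 0
  Job 2: wait = 2
  Job 3: wait = 14
  Job 4: wait = 17
  Job 5: wait = 22
  Job 6: wait = 31
Sum of waiting times = 86
Average waiting time = 86/6 = 14.3333

14.3333


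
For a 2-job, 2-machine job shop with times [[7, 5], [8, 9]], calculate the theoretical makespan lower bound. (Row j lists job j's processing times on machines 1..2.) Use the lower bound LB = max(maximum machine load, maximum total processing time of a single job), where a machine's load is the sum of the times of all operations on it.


Machine loads:
  Machine 1: 7 + 8 = 15
  Machine 2: 5 + 9 = 14
Max machine load = 15
Job totals:
  Job 1: 12
  Job 2: 17
Max job total = 17
Lower bound = max(15, 17) = 17

17
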